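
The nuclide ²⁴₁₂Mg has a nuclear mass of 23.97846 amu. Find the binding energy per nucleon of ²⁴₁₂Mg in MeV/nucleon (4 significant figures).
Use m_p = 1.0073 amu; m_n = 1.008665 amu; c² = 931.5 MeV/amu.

8.272 MeV/nucleon

Z = 12, so N = A − Z = 24 − 12 = 12.
Σm = 12·m_p + 12·m_n = 12.0876 + 12.103980 = 24.191580 amu
The mass defect is 24.191580 − 23.97846 = 0.213120 amu.
Converting to energy: 0.213120 amu × 931.5 MeV/amu = 198.521 MeV
Per nucleon: 198.521 / 24 = 8.272 MeV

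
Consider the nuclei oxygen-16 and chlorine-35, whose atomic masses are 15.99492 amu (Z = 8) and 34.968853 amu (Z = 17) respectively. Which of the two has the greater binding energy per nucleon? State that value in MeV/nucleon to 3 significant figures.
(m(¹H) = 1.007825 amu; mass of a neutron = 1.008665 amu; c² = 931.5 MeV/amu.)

chlorine-35; 8.52 MeV/nucleon

oxygen-16: Σm = 8(1.007825) + 8(1.008665) = 16.131920 amu; Δm = 0.137000 amu; E_B = 127.62 MeV; E_B/A = 7.976 MeV
chlorine-35: Σm = 17(1.007825) + 18(1.008665) = 35.288995 amu; Δm = 0.320142 amu; E_B = 298.21 MeV; E_B/A = 8.520 MeV
chlorine-35 has the higher binding energy per nucleon, so it is the more tightly bound nucleus.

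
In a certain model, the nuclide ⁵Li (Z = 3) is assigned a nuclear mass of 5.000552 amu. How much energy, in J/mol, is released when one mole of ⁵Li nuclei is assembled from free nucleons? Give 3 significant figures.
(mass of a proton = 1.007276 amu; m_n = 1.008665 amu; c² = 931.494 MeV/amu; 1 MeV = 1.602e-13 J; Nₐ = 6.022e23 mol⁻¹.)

3.47e+12 J/mol

Z = 3, so N = A − Z = 5 − 3 = 2.
Mass of separated nucleons = 3(1.007276) + 2(1.008665) = 3.021828 + 2.017330 = 5.039158 amu
The mass defect is 5.039158 − 5.000552 = 0.038606 amu.
E_B = 0.038606 × 931.494 = 35.9613 MeV
Per nucleus in joules: 35.9613 MeV × 1.602e-13 J/MeV = 5.7610e-12 J
Per mole: 5.7610e-12 J × 6.022e23 mol⁻¹ = 3.4693e+12 J/mol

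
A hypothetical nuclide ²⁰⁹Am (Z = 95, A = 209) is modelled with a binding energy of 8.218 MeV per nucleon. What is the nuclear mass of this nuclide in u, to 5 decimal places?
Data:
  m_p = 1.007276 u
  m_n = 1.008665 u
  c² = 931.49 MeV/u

Total binding energy = 209 × 8.218 = 1717.562 MeV
Mass defect = 1717.562 MeV / (931.49 MeV/u) = 1.8438867 u
Constituent mass = 95(1.007276) + 114(1.008665) = 210.679030 u
Nuclear mass = 210.679030 − 1.8438867 = 208.8351433 u ≈ 208.83514 u (to 5 decimal places)

208.83514 u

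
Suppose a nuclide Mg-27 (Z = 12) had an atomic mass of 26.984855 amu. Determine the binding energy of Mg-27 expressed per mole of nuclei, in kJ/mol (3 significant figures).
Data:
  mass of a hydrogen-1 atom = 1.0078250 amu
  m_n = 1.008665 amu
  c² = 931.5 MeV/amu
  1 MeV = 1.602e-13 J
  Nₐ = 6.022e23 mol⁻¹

Mass of separated nucleons = 12(1.0078250) + 15(1.008665) = 12.0939000 + 15.129975 = 27.2238750 amu
Mass defect Δm = 27.2238750 − 26.984855 = 0.2390200 amu
Converting to energy: 0.2390200 amu × 931.5 MeV/amu = 222.647 MeV
Per nucleus in joules: 222.647 MeV × 1.602e-13 J/MeV = 3.5668e-11 J
Per mole: 3.5668e-11 J × 6.022e23 mol⁻¹ = 2.1479e+13 J/mol

2.15e+10 kJ/mol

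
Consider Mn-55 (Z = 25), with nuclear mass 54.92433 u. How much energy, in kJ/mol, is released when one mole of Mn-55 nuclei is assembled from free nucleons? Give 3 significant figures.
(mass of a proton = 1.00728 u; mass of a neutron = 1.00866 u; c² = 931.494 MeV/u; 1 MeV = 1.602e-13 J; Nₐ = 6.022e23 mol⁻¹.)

4.65e+10 kJ/mol

The nucleus contains 25 protons and 55 − 25 = 30 neutrons.
Σm = 25·m_p + 30·m_n = 25.18200 + 30.25980 = 55.44180 u
Mass defect Δm = 55.44180 − 54.92433 = 0.51747 u
E_B = 0.51747 × 931.494 = 482.020 MeV
Per nucleus in joules: 482.020 MeV × 1.602e-13 J/MeV = 7.7220e-11 J
Per mole: 7.7220e-11 J × 6.022e23 mol⁻¹ = 4.6502e+13 J/mol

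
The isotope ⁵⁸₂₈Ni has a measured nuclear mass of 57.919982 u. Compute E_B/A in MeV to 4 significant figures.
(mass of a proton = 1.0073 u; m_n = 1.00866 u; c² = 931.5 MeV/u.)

The nucleus contains 28 protons and 58 − 28 = 30 neutrons.
Mass of separated nucleons = 28(1.0073) + 30(1.00866) = 28.2044 + 30.25980 = 58.46420 u
The mass defect is 58.46420 − 57.919982 = 0.544218 u.
Converting to energy: 0.544218 u × 931.5 MeV/u = 506.939 MeV
BE/A = 506.939 MeV / 58 = 8.740 MeV/nucleon

8.740 MeV/nucleon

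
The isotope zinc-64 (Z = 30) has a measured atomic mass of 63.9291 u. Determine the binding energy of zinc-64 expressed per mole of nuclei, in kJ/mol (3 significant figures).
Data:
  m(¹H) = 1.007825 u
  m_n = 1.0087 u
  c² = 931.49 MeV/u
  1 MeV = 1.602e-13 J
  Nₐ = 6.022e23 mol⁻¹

Mass of separated nucleons = 30(1.007825) + 34(1.0087) = 30.234750 + 34.2958 = 64.530550 u
Mass defect Δm = 64.530550 − 63.9291 = 0.601450 u
E_B = 0.601450 × 931.49 = 560.245 MeV
Per nucleus in joules: 560.245 MeV × 1.602e-13 J/MeV = 8.9751e-11 J
Per mole: 8.9751e-11 J × 6.022e23 mol⁻¹ = 5.4048e+13 J/mol

5.40e+10 kJ/mol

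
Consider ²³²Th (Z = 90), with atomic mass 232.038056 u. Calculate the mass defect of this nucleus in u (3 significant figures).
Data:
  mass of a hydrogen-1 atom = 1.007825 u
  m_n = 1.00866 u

1.90 u

With 90 protons and 142 neutrons (A = 232):
Mass of separated nucleons = 90(1.007825) + 142(1.00866) = 90.704250 + 143.22972 = 233.933970 u
Δm = 233.933970 − 232.038056 = 1.895914 u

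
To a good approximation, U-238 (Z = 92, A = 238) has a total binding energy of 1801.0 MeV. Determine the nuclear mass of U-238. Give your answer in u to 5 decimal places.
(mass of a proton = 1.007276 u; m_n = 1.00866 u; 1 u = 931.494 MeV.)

238.00030 u

Mass defect = 1801.0 MeV / (931.494 MeV/u) = 1.9334531 u
Constituent mass = 92(1.007276) + 146(1.00866) = 239.933752 u
Nuclear mass = 239.933752 − 1.9334531 = 238.0002989 u ≈ 238.00030 u (to 5 decimal places)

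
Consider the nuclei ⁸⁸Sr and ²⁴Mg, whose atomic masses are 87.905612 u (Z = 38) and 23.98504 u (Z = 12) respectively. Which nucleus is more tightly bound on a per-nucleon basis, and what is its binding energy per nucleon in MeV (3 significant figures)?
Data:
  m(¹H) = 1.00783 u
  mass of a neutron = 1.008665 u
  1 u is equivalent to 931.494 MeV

⁸⁸Sr: Σm = 38(1.00783) + 50(1.008665) = 88.730790 u; Δm = 0.825178 u; E_B = 768.648 MeV; E_B/A = 8.7346 MeV
²⁴Mg: Σm = 12(1.00783) + 12(1.008665) = 24.197940 u; Δm = 0.212900 u; E_B = 198.32 MeV; E_B/A = 8.263 MeV
⁸⁸Sr has the higher binding energy per nucleon, so it is the more tightly bound nucleus.

⁸⁸Sr; 8.73 MeV/nucleon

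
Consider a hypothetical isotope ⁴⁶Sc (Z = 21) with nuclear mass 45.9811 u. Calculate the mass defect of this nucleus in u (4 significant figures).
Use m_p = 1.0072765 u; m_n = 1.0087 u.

0.3892 u

Total constituent mass: 21 × 1.0072765 + 25 × 1.0087 = 46.3703065 u
Mass defect Δm = 46.3703065 − 45.9811 = 0.3892065 u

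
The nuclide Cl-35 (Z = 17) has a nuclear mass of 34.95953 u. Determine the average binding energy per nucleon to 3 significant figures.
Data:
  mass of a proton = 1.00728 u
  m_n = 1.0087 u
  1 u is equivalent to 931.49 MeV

8.54 MeV/nucleon

With 17 protons and 18 neutrons (A = 35):
Total constituent mass: 17 × 1.00728 + 18 × 1.0087 = 35.28036 u
The mass defect is 35.28036 − 34.95953 = 0.32083 u.
Binding energy = Δm·c² = 0.32083 × 931.49 MeV/u = 298.850 MeV
Dividing by A = 35 gives 8.539 MeV per nucleon.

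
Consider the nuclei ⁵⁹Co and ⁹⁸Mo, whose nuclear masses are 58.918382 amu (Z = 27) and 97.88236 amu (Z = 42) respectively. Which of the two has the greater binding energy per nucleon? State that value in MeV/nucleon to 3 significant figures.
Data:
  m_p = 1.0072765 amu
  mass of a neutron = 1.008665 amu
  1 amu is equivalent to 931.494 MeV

⁵⁹Co: Σm = 27(1.0072765) + 32(1.008665) = 59.4737455 amu; Δm = 0.5553635 amu; E_B = 517.32 MeV; E_B/A = 8.768 MeV
⁹⁸Mo: Σm = 42(1.0072765) + 56(1.008665) = 98.7908530 amu; Δm = 0.9084930 amu; E_B = 846.26 MeV; E_B/A = 8.635 MeV
⁵⁹Co has the higher binding energy per nucleon, so it is the more tightly bound nucleus.

⁵⁹Co; 8.77 MeV/nucleon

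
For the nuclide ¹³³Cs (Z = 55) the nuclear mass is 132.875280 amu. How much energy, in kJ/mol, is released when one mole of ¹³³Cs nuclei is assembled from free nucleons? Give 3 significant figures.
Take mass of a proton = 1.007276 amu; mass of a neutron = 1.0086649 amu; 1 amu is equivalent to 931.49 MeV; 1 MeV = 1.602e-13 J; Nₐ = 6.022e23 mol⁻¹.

Total constituent mass: 55 × 1.007276 + 78 × 1.0086649 = 134.0760422 amu
Mass defect Δm = 134.0760422 − 132.875280 = 1.2007622 amu
Converting to energy: 1.2007622 amu × 931.49 MeV/amu = 1118.50 MeV
Per nucleus in joules: 1118.50 MeV × 1.602e-13 J/MeV = 1.7918e-10 J
Per mole: 1.7918e-10 J × 6.022e23 mol⁻¹ = 1.0790e+14 J/mol

1.08e+11 kJ/mol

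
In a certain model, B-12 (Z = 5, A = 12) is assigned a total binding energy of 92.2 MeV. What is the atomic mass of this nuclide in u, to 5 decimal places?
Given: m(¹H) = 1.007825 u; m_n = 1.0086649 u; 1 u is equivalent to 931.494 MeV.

12.00080 u

Mass defect = 92.2 MeV / (931.494 MeV/u) = 0.0989808 u
Constituent mass = 5(1.007825) + 7(1.0086649) = 12.0997793 u
Atomic mass = 12.0997793 − 0.0989808 = 12.0007985 u ≈ 12.00080 u (to 5 decimal places)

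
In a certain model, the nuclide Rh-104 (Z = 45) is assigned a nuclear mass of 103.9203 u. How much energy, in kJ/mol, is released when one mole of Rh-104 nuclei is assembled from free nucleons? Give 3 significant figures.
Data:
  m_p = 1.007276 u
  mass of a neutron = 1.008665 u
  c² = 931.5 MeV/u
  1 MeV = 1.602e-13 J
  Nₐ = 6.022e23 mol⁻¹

Z = 45, so N = A − Z = 104 − 45 = 59.
Σm = 45·m_p + 59·m_n = 45.327420 + 59.511235 = 104.838655 u
Δm = 104.838655 − 103.9203 = 0.918355 u
E_B = 0.918355 × 931.5 = 855.448 MeV
Per nucleus in joules: 855.448 MeV × 1.602e-13 J/MeV = 1.3704e-10 J
Per mole: 1.3704e-10 J × 6.022e23 mol⁻¹ = 8.2525e+13 J/mol

8.25e+10 kJ/mol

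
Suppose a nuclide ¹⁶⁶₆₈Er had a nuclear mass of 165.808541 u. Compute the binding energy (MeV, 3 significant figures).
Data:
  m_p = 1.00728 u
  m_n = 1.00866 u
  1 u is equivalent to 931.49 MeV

1430 MeV

Mass of separated nucleons = 68(1.00728) + 98(1.00866) = 68.49504 + 98.84868 = 167.34372 u
The mass defect is 167.34372 − 165.808541 = 1.535179 u.
Binding energy = Δm·c² = 1.535179 × 931.49 MeV/u = 1430.00 MeV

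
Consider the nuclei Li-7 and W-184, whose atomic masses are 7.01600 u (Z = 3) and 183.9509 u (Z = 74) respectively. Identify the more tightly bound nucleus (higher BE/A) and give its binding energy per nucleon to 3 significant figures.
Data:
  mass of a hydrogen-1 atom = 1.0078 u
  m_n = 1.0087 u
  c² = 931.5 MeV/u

Li-7: Σm = 3(1.0078) + 4(1.0087) = 7.0582 u; Δm = 0.04220 u; E_B = 39.309 MeV; E_B/A = 5.616 MeV
W-184: Σm = 74(1.0078) + 110(1.0087) = 185.5342 u; Δm = 1.5833 u; E_B = 1474.8 MeV; E_B/A = 8.015 MeV
W-184 has the higher binding energy per nucleon, so it is the more tightly bound nucleus.

W-184; 8.02 MeV/nucleon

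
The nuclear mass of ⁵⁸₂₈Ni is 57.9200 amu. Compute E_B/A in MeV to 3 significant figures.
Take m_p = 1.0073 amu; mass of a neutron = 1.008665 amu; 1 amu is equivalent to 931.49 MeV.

With 28 protons and 30 neutrons (A = 58):
Total constituent mass: 28 × 1.0073 + 30 × 1.008665 = 58.464350 amu
Δm = 58.464350 − 57.9200 = 0.544350 amu
E_B = 0.544350 × 931.49 = 507.057 MeV
BE/A = 507.057 MeV / 58 = 8.742 MeV/nucleon

8.74 MeV/nucleon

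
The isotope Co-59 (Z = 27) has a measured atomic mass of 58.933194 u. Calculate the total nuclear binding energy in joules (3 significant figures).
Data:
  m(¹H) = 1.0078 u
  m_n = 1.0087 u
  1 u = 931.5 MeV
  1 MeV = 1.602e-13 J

8.29e-11 J

Z = 27, so N = A − Z = 59 − 27 = 32.
Total constituent mass: 27 × 1.0078 + 32 × 1.0087 = 59.4890 u
Mass defect Δm = 59.4890 − 58.933194 = 0.555806 u
E_B = 0.555806 × 931.5 = 517.733 MeV
In joules: 517.733 MeV × 1.602e-13 J/MeV = 8.2941e-11 J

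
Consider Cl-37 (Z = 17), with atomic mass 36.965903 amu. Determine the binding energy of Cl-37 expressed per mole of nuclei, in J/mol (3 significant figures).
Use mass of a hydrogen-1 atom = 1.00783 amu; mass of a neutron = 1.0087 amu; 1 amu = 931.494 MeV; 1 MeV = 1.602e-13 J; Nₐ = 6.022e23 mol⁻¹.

The nucleus contains 17 protons and 37 − 17 = 20 neutrons.
Σm = 17·m(¹H) + 20·m_n = 17.13311 + 20.1740 = 37.30711 amu
Mass defect Δm = 37.30711 − 36.965903 = 0.341207 amu
Binding energy = Δm·c² = 0.341207 × 931.494 MeV/amu = 317.832 MeV
Per nucleus in joules: 317.832 MeV × 1.602e-13 J/MeV = 5.0917e-11 J
Per mole: 5.0917e-11 J × 6.022e23 mol⁻¹ = 3.0662e+13 J/mol

3.07e+13 J/mol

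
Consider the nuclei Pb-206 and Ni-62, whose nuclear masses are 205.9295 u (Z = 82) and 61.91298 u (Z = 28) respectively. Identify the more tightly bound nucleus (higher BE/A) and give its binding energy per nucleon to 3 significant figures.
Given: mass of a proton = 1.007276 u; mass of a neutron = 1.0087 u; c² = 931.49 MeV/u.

Ni-62; 8.81 MeV/nucleon

Pb-206: Σm = 82(1.007276) + 124(1.0087) = 207.675432 u; Δm = 1.745932 u; E_B = 1626.3 MeV; E_B/A = 7.8947 MeV
Ni-62: Σm = 28(1.007276) + 34(1.0087) = 62.499528 u; Δm = 0.586548 u; E_B = 546.36 MeV; E_B/A = 8.812 MeV
Ni-62 has the higher binding energy per nucleon, so it is the more tightly bound nucleus.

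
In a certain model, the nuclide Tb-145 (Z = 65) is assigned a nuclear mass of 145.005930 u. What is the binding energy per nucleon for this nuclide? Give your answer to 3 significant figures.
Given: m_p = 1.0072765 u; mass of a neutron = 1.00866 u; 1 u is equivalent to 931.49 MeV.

7.45 MeV/nucleon

The nucleus contains 65 protons and 145 − 65 = 80 neutrons.
Total constituent mass: 65 × 1.0072765 + 80 × 1.00866 = 146.1657725 u
Mass defect Δm = 146.1657725 − 145.005930 = 1.1598425 u
E_B = 1.1598425 × 931.49 = 1080.38 MeV
Per nucleon: 1080.38 / 145 = 7.451 MeV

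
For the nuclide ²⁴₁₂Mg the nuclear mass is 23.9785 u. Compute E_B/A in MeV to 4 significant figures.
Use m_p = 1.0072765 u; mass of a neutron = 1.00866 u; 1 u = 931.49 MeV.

8.257 MeV/nucleon

The nucleus contains 12 protons and 24 − 12 = 12 neutrons.
Mass of separated nucleons = 12(1.0072765) + 12(1.00866) = 12.0873180 + 12.10392 = 24.1912380 u
The mass defect is 24.1912380 − 23.9785 = 0.2127380 u.
Converting to energy: 0.2127380 u × 931.49 MeV/u = 198.163 MeV
Per nucleon: 198.163 / 24 = 8.257 MeV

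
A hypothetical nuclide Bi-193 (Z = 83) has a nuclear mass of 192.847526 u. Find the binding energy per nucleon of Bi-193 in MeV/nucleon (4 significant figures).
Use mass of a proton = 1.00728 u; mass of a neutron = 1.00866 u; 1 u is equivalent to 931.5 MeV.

8.250 MeV/nucleon

Total constituent mass: 83 × 1.00728 + 110 × 1.00866 = 194.55684 u
The mass defect is 194.55684 − 192.847526 = 1.709314 u.
Binding energy = Δm·c² = 1.709314 × 931.5 MeV/u = 1592.23 MeV
BE/A = 1592.23 MeV / 193 = 8.250 MeV/nucleon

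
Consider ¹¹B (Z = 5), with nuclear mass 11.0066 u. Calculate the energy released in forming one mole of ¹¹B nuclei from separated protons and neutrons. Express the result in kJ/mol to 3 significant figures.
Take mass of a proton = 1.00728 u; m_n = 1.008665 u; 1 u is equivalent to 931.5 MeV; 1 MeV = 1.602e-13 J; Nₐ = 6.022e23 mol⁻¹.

Z = 5, so N = A − Z = 11 − 5 = 6.
Σm = 5·m_p + 6·m_n = 5.03640 + 6.051990 = 11.088390 u
Δm = 11.088390 − 11.0066 = 0.081790 u
Binding energy = Δm·c² = 0.081790 × 931.5 MeV/u = 76.1874 MeV
Per nucleus in joules: 76.1874 MeV × 1.602e-13 J/MeV = 1.2205e-11 J
Per mole: 1.2205e-11 J × 6.022e23 mol⁻¹ = 7.3499e+12 J/mol

7.35e+09 kJ/mol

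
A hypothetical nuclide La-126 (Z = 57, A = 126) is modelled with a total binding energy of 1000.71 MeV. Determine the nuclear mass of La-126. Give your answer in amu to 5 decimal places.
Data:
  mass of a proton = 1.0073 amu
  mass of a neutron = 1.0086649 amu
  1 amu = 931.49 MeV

125.93967 amu

Mass defect = 1000.71 MeV / (931.49 MeV/amu) = 1.0743111 amu
Constituent mass = 57(1.0073) + 69(1.0086649) = 127.0139781 amu
Nuclear mass = 127.0139781 − 1.0743111 = 125.9396670 amu ≈ 125.93967 amu (to 5 decimal places)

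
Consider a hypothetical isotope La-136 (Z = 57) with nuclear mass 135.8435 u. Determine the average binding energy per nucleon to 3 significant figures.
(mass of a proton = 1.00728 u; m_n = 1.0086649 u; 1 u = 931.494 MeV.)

8.60 MeV/nucleon

Σm = 57·m_p + 79·m_n = 57.41496 + 79.6845271 = 137.0994871 u
The mass defect is 137.0994871 − 135.8435 = 1.2559871 u.
E_B = 1.2559871 × 931.494 = 1169.94 MeV
BE/A = 1169.94 MeV / 136 = 8.603 MeV/nucleon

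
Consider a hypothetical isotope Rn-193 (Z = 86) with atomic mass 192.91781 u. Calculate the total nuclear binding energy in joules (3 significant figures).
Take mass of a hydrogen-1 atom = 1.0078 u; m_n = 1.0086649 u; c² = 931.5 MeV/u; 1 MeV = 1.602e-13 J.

2.51e-10 J

Σm = 86·m(¹H) + 107·m_n = 86.6708 + 107.9271443 = 194.5979443 u
Mass defect Δm = 194.5979443 − 192.91781 = 1.6801343 u
Converting to energy: 1.6801343 u × 931.5 MeV/u = 1565.05 MeV
In joules: 1565.05 MeV × 1.602e-13 J/MeV = 2.5072e-10 J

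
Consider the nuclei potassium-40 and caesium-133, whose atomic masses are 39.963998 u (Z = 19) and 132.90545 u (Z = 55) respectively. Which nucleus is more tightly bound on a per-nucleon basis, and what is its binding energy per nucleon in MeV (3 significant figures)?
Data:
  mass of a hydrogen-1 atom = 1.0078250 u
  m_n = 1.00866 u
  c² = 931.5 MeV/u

potassium-40; 8.54 MeV/nucleon

potassium-40: Σm = 19(1.0078250) + 21(1.00866) = 40.3305350 u; Δm = 0.3665370 u; E_B = 341.43 MeV; E_B/A = 8.536 MeV
caesium-133: Σm = 55(1.0078250) + 78(1.00866) = 134.1058550 u; Δm = 1.2004050 u; E_B = 1118.18 MeV; E_B/A = 8.407 MeV
potassium-40 has the higher binding energy per nucleon, so it is the more tightly bound nucleus.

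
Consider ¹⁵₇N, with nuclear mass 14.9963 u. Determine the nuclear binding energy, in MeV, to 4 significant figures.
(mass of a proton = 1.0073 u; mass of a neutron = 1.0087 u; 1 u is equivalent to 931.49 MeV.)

Total constituent mass: 7 × 1.0073 + 8 × 1.0087 = 15.1207 u
Mass defect Δm = 15.1207 − 14.9963 = 0.1244 u
Converting to energy: 0.1244 u × 931.49 MeV/u = 115.877 MeV

115.9 MeV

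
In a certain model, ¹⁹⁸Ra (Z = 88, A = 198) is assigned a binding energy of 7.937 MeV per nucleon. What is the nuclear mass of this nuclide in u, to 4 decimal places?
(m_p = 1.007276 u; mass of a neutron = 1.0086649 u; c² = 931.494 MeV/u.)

Total binding energy = 198 × 7.937 = 1571.526 MeV
Mass defect = 1571.526 MeV / (931.494 MeV/u) = 1.687103 u
Constituent mass = 88(1.007276) + 110(1.0086649) = 199.5934270 u
Nuclear mass = 199.5934270 − 1.687103 = 197.9063240 u ≈ 197.9063 u (to 4 decimal places)

197.9063 u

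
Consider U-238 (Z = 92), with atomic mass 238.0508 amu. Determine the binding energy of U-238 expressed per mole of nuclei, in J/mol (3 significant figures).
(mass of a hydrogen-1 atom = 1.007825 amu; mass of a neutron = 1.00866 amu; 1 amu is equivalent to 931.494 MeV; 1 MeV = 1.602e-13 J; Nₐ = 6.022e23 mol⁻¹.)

Z = 92, so N = A − Z = 238 − 92 = 146.
Total constituent mass: 92 × 1.007825 + 146 × 1.00866 = 239.984260 amu
The mass defect is 239.984260 − 238.0508 = 1.933460 amu.
Binding energy = Δm·c² = 1.933460 × 931.494 MeV/amu = 1801.01 MeV
Per nucleus in joules: 1801.01 MeV × 1.602e-13 J/MeV = 2.8852e-10 J
Per mole: 2.8852e-10 J × 6.022e23 mol⁻¹ = 1.7375e+14 J/mol

1.74e+14 J/mol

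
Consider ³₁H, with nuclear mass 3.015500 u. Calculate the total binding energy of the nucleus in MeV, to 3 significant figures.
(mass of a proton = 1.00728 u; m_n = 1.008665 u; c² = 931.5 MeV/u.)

8.49 MeV

Total constituent mass: 1 × 1.00728 + 2 × 1.008665 = 3.024610 u
Mass defect Δm = 3.024610 − 3.015500 = 0.009110 u
Binding energy = Δm·c² = 0.009110 × 931.5 MeV/u = 8.48597 MeV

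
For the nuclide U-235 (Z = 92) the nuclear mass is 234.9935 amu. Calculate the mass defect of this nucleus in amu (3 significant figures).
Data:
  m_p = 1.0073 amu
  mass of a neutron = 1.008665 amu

Z = 92, so N = A − Z = 235 − 92 = 143.
Mass of separated nucleons = 92(1.0073) + 143(1.008665) = 92.6716 + 144.239095 = 236.910695 amu
The mass defect is 236.910695 − 234.9935 = 1.917195 amu.

1.92 amu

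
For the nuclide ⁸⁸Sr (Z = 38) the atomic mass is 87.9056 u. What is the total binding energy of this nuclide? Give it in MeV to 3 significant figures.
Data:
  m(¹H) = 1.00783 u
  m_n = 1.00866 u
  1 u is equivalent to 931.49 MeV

Total constituent mass: 38 × 1.00783 + 50 × 1.00866 = 88.73054 u
The mass defect is 88.73054 − 87.9056 = 0.82494 u.
Binding energy = Δm·c² = 0.82494 × 931.49 MeV/u = 768.423 MeV

768 MeV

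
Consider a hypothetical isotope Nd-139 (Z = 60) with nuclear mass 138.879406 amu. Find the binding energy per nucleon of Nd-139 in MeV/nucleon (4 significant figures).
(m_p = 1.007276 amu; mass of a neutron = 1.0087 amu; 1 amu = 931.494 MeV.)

8.340 MeV/nucleon

Total constituent mass: 60 × 1.007276 + 79 × 1.0087 = 140.123860 amu
Δm = 140.123860 − 138.879406 = 1.244454 amu
Converting to energy: 1.244454 amu × 931.494 MeV/amu = 1159.20 MeV
BE/A = 1159.20 MeV / 139 = 8.340 MeV/nucleon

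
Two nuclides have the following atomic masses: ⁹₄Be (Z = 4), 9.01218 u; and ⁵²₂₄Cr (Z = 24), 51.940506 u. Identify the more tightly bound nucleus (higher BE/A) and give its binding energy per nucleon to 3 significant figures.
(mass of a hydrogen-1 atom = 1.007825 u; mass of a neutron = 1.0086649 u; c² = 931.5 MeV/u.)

⁵²₂₄Cr; 8.78 MeV/nucleon

⁹₄Be: Σm = 4(1.007825) + 5(1.0086649) = 9.0746245 u; Δm = 0.0624445 u; E_B = 58.167 MeV; E_B/A = 6.463 MeV
⁵²₂₄Cr: Σm = 24(1.007825) + 28(1.0086649) = 52.4304172 u; Δm = 0.4899112 u; E_B = 456.35 MeV; E_B/A = 8.776 MeV
⁵²₂₄Cr has the higher binding energy per nucleon, so it is the more tightly bound nucleus.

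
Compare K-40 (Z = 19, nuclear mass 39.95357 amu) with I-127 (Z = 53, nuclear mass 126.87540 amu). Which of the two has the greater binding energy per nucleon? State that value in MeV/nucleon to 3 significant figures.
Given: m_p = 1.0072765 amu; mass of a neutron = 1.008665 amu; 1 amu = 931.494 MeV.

K-40; 8.54 MeV/nucleon

K-40: Σm = 19(1.0072765) + 21(1.008665) = 40.3202185 amu; Δm = 0.3666485 amu; E_B = 341.53 MeV; E_B/A = 8.538 MeV
I-127: Σm = 53(1.0072765) + 74(1.008665) = 128.0268645 amu; Δm = 1.1514645 amu; E_B = 1072.6 MeV; E_B/A = 8.446 MeV
K-40 has the higher binding energy per nucleon, so it is the more tightly bound nucleus.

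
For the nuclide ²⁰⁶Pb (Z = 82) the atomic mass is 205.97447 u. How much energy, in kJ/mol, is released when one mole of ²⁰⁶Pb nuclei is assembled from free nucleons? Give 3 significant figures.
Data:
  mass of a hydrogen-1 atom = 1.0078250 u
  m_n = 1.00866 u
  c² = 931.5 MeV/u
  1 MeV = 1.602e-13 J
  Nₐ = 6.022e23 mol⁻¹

Total constituent mass: 82 × 1.0078250 + 124 × 1.00866 = 207.7154900 u
Mass defect Δm = 207.7154900 − 205.97447 = 1.7410200 u
Binding energy = Δm·c² = 1.7410200 × 931.5 MeV/u = 1621.76 MeV
Per nucleus in joules: 1621.76 MeV × 1.602e-13 J/MeV = 2.5981e-10 J
Per mole: 2.5981e-10 J × 6.022e23 mol⁻¹ = 1.5646e+14 J/mol

1.56e+11 kJ/mol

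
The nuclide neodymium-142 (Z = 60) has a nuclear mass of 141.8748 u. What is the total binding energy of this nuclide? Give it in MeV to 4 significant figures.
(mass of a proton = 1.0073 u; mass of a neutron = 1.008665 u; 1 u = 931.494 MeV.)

With 60 protons and 82 neutrons (A = 142):
Mass of separated nucleons = 60(1.0073) + 82(1.008665) = 60.4380 + 82.710530 = 143.148530 u
Δm = 143.148530 − 141.8748 = 1.273730 u
Converting to energy: 1.273730 u × 931.494 MeV/u = 1186.47 MeV

1186 MeV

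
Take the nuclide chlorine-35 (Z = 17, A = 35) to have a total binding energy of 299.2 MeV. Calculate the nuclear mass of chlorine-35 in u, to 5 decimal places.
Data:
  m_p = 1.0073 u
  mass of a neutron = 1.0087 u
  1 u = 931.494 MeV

34.95950 u

Mass defect = 299.2 MeV / (931.494 MeV/u) = 0.3212044 u
Constituent mass = 17(1.0073) + 18(1.0087) = 35.2807 u
Nuclear mass = 35.2807 − 0.3212044 = 34.9594956 u ≈ 34.95950 u (to 5 decimal places)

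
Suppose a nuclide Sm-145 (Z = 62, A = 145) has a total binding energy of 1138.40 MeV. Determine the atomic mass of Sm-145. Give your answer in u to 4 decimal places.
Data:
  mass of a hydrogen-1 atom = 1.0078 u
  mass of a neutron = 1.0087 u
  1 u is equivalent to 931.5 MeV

144.9836 u

Mass defect = 1138.40 MeV / (931.5 MeV/u) = 1.222115 u
Constituent mass = 62(1.0078) + 83(1.0087) = 146.2057 u
Atomic mass = 146.2057 − 1.222115 = 144.983585 u ≈ 144.9836 u (to 4 decimal places)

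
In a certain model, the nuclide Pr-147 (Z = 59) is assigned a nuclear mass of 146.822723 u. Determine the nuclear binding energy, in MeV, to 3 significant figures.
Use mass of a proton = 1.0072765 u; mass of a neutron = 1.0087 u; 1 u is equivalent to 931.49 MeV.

The nucleus contains 59 protons and 147 − 59 = 88 neutrons.
Σm = 59·m_p + 88·m_n = 59.4293135 + 88.7656 = 148.1949135 u
The mass defect is 148.1949135 − 146.822723 = 1.3721905 u.
Converting to energy: 1.3721905 u × 931.49 MeV/u = 1278.18 MeV

1280 MeV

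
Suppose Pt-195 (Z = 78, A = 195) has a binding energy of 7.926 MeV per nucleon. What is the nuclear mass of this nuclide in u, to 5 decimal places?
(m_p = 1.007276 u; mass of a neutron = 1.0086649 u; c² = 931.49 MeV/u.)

194.92208 u

Total binding energy = 195 × 7.926 = 1545.570 MeV
Mass defect = 1545.570 MeV / (931.49 MeV/u) = 1.6592449 u
Constituent mass = 78(1.007276) + 117(1.0086649) = 196.5813213 u
Nuclear mass = 196.5813213 − 1.6592449 = 194.9220764 u ≈ 194.92208 u (to 5 decimal places)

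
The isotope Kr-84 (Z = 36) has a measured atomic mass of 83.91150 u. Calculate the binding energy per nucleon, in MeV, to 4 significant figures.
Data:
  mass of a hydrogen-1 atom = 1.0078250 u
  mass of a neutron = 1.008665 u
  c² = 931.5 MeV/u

Z = 36, so N = A − Z = 84 − 36 = 48.
Σm = 36·m(¹H) + 48·m_n = 36.2817000 + 48.415920 = 84.6976200 u
Mass defect Δm = 84.6976200 − 83.91150 = 0.7861200 u
E_B = 0.7861200 × 931.5 = 732.271 MeV
Per nucleon: 732.271 / 84 = 8.718 MeV

8.718 MeV/nucleon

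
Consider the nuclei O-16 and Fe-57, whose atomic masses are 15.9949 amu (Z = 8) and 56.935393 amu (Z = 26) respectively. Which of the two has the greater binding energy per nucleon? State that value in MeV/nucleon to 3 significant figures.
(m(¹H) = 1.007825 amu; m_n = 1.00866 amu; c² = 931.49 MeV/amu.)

Fe-57; 8.77 MeV/nucleon

O-16: Σm = 8(1.007825) + 8(1.00866) = 16.131880 amu; Δm = 0.136980 amu; E_B = 127.5955 MeV; E_B/A = 7.9747 MeV
Fe-57: Σm = 26(1.007825) + 31(1.00866) = 57.471910 amu; Δm = 0.536517 amu; E_B = 499.76 MeV; E_B/A = 8.768 MeV
Fe-57 has the higher binding energy per nucleon, so it is the more tightly bound nucleus.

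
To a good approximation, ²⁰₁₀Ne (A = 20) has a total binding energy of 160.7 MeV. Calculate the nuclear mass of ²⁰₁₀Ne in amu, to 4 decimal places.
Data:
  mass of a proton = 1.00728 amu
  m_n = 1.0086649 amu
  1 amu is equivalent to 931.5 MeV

19.9869 amu

Mass defect = 160.7 MeV / (931.5 MeV/amu) = 0.172517 amu
Constituent mass = 10(1.00728) + 10(1.0086649) = 20.1594490 amu
Nuclear mass = 20.1594490 − 0.172517 = 19.9869320 amu ≈ 19.9869 amu (to 4 decimal places)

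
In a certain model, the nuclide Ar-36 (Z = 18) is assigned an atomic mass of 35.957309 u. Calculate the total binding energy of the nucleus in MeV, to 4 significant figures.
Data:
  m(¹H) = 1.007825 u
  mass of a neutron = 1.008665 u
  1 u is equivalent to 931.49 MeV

316.3 MeV

Mass of separated nucleons = 18(1.007825) + 18(1.008665) = 18.140850 + 18.155970 = 36.296820 u
Mass defect Δm = 36.296820 − 35.957309 = 0.339511 u
Binding energy = Δm·c² = 0.339511 × 931.49 MeV/u = 316.251 MeV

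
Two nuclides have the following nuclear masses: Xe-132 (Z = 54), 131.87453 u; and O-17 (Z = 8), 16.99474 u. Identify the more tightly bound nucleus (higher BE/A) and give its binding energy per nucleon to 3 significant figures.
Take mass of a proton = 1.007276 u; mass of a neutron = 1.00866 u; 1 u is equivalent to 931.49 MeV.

Xe-132; 8.42 MeV/nucleon

Xe-132: Σm = 54(1.007276) + 78(1.00866) = 133.068384 u; Δm = 1.193854 u; E_B = 1112.06 MeV; E_B/A = 8.4247 MeV
O-17: Σm = 8(1.007276) + 9(1.00866) = 17.136148 u; Δm = 0.141408 u; E_B = 131.72 MeV; E_B/A = 7.748 MeV
Xe-132 has the higher binding energy per nucleon, so it is the more tightly bound nucleus.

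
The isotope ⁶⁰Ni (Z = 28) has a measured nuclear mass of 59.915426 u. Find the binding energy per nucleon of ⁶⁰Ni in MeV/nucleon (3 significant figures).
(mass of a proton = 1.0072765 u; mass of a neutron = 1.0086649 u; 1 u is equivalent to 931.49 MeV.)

8.78 MeV/nucleon

The nucleus contains 28 protons and 60 − 28 = 32 neutrons.
Mass of separated nucleons = 28(1.0072765) + 32(1.0086649) = 28.2037420 + 32.2772768 = 60.4810188 u
Mass defect Δm = 60.4810188 − 59.915426 = 0.5655928 u
Binding energy = Δm·c² = 0.5655928 × 931.49 MeV/u = 526.844 MeV
Per nucleon: 526.844 / 60 = 8.781 MeV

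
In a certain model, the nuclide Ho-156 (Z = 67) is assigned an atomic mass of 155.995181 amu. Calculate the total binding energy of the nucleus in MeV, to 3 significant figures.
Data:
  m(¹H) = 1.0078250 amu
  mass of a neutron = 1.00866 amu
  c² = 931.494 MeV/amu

1210 MeV

With 67 protons and 89 neutrons (A = 156):
Σm = 67·m(¹H) + 89·m_n = 67.5242750 + 89.77074 = 157.2950150 amu
The mass defect is 157.2950150 − 155.995181 = 1.2998340 amu.
E_B = 1.2998340 × 931.494 = 1210.79 MeV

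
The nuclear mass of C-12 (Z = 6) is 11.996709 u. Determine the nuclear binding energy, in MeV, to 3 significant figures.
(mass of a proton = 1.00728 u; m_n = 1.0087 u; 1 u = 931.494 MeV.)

The nucleus contains 6 protons and 12 − 6 = 6 neutrons.
Mass of separated nucleons = 6(1.00728) + 6(1.0087) = 6.04368 + 6.0522 = 12.09588 u
Mass defect Δm = 12.09588 − 11.996709 = 0.099171 u
Converting to energy: 0.099171 u × 931.494 MeV/u = 92.3772 MeV

92.4 MeV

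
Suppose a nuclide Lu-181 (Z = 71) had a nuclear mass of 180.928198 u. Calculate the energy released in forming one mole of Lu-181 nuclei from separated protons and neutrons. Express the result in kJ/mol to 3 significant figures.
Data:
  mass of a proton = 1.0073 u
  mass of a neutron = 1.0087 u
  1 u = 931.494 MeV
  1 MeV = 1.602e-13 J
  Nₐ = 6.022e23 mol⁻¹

Z = 71, so N = A − Z = 181 − 71 = 110.
Σm = 71·m_p + 110·m_n = 71.5183 + 110.9570 = 182.4753 u
The mass defect is 182.4753 − 180.928198 = 1.547102 u.
Binding energy = Δm·c² = 1.547102 × 931.494 MeV/u = 1441.12 MeV
Per nucleus in joules: 1441.12 MeV × 1.602e-13 J/MeV = 2.3087e-10 J
Per mole: 2.3087e-10 J × 6.022e23 mol⁻¹ = 1.3903e+14 J/mol

1.39e+11 kJ/mol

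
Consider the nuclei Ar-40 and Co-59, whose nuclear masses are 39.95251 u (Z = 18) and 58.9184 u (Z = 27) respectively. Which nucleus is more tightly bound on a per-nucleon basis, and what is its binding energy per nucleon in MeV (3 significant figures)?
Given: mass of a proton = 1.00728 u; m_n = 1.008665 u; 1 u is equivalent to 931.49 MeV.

Co-59; 8.77 MeV/nucleon

Ar-40: Σm = 18(1.00728) + 22(1.008665) = 40.321670 u; Δm = 0.369160 u; E_B = 343.87 MeV; E_B/A = 8.597 MeV
Co-59: Σm = 27(1.00728) + 32(1.008665) = 59.473840 u; Δm = 0.555440 u; E_B = 517.39 MeV; E_B/A = 8.769 MeV
Co-59 has the higher binding energy per nucleon, so it is the more tightly bound nucleus.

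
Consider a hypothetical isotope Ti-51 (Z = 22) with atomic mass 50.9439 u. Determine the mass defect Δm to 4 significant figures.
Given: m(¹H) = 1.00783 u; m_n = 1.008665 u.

Mass of separated nucleons = 22(1.00783) + 29(1.008665) = 22.17226 + 29.251285 = 51.423545 u
Δm = 51.423545 − 50.9439 = 0.479645 u

0.4796 u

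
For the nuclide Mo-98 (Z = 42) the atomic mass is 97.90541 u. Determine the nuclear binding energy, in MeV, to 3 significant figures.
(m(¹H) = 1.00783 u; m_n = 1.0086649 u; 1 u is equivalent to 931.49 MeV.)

846 MeV

Total constituent mass: 42 × 1.00783 + 56 × 1.0086649 = 98.8140944 u
The mass defect is 98.8140944 − 97.90541 = 0.9086844 u.
Binding energy = Δm·c² = 0.9086844 × 931.49 MeV/u = 846.430 MeV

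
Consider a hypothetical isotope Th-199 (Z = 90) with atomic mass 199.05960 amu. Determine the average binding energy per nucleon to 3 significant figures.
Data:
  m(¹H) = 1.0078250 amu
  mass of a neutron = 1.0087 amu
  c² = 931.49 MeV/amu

With 90 protons and 109 neutrons (A = 199):
Mass of separated nucleons = 90(1.0078250) + 109(1.0087) = 90.7042500 + 109.9483 = 200.6525500 amu
Δm = 200.6525500 − 199.05960 = 1.5929500 amu
Binding energy = Δm·c² = 1.5929500 × 931.49 MeV/amu = 1483.82 MeV
Dividing by A = 199 gives 7.456 MeV per nucleon.

7.46 MeV/nucleon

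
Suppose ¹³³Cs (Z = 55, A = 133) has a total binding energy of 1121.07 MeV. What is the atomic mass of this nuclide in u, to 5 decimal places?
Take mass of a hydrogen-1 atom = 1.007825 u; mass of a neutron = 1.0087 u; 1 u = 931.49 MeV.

Mass defect = 1121.07 MeV / (931.49 MeV/u) = 1.2035234 u
Constituent mass = 55(1.007825) + 78(1.0087) = 134.108975 u
Atomic mass = 134.108975 − 1.2035234 = 132.9054516 u ≈ 132.90545 u (to 5 decimal places)

132.90545 u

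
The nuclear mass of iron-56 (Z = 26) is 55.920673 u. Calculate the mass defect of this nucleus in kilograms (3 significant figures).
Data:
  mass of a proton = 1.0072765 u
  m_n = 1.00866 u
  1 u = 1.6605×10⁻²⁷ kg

8.77e-28 kg

Total constituent mass: 26 × 1.0072765 + 30 × 1.00866 = 56.4489890 u
Mass defect Δm = 56.4489890 − 55.920673 = 0.5283160 u
In SI units: 0.5283160 u × 1.6605×10⁻²⁷ kg/u = 8.7727e-28 kg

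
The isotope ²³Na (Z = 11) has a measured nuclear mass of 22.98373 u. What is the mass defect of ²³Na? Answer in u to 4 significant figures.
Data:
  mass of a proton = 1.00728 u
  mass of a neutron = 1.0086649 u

Total constituent mass: 11 × 1.00728 + 12 × 1.0086649 = 23.1840588 u
Mass defect Δm = 23.1840588 − 22.98373 = 0.2003288 u

0.2003 u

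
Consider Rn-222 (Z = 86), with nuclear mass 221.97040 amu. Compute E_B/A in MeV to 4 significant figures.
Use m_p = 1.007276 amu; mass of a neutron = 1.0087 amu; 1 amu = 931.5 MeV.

With 86 protons and 136 neutrons (A = 222):
Total constituent mass: 86 × 1.007276 + 136 × 1.0087 = 223.808936 amu
Δm = 223.808936 − 221.97040 = 1.838536 amu
Binding energy = Δm·c² = 1.838536 × 931.5 MeV/amu = 1712.60 MeV
Dividing by A = 222 gives 7.714 MeV per nucleon.

7.714 MeV/nucleon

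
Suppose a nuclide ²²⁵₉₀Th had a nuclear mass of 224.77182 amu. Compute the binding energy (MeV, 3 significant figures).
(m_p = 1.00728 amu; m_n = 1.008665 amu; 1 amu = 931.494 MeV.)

1910 MeV

Mass of separated nucleons = 90(1.00728) + 135(1.008665) = 90.65520 + 136.169775 = 226.824975 amu
Mass defect Δm = 226.824975 − 224.77182 = 2.053155 amu
Binding energy = Δm·c² = 2.053155 × 931.494 MeV/amu = 1912.50 MeV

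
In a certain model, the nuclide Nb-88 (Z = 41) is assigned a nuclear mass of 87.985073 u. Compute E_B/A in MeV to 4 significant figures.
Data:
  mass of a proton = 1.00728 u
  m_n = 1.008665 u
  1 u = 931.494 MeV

7.628 MeV/nucleon

Mass of separated nucleons = 41(1.00728) + 47(1.008665) = 41.29848 + 47.407255 = 88.705735 u
The mass defect is 88.705735 − 87.985073 = 0.720662 u.
E_B = 0.720662 × 931.494 = 671.292 MeV
Dividing by A = 88 gives 7.628 MeV per nucleon.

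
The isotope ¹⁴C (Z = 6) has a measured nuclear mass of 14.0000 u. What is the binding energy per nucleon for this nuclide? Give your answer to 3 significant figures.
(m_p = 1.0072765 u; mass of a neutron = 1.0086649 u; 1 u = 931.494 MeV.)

With 6 protons and 8 neutrons (A = 14):
Σm = 6·m_p + 8·m_n = 6.0436590 + 8.0693192 = 14.1129782 u
Δm = 14.1129782 − 14.0000 = 0.1129782 u
Binding energy = Δm·c² = 0.1129782 × 931.494 MeV/u = 105.239 MeV
Per nucleon: 105.239 / 14 = 7.517 MeV

7.52 MeV/nucleon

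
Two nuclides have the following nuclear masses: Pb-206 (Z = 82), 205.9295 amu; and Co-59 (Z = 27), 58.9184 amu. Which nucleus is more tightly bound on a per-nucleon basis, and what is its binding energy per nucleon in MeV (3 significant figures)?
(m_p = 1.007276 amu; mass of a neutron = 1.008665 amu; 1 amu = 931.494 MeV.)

Co-59; 8.77 MeV/nucleon

Pb-206: Σm = 82(1.007276) + 124(1.008665) = 207.671092 amu; Δm = 1.741592 amu; E_B = 1622.3 MeV; E_B/A = 7.875 MeV
Co-59: Σm = 27(1.007276) + 32(1.008665) = 59.473732 amu; Δm = 0.555332 amu; E_B = 517.29 MeV; E_B/A = 8.768 MeV
Co-59 has the higher binding energy per nucleon, so it is the more tightly bound nucleus.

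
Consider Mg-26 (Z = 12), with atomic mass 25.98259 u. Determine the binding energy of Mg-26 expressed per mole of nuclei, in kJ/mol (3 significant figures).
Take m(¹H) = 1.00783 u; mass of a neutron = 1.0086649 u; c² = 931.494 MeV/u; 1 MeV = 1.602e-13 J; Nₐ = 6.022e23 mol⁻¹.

Total constituent mass: 12 × 1.00783 + 14 × 1.0086649 = 26.2152686 u
The mass defect is 26.2152686 − 25.98259 = 0.2326786 u.
Converting to energy: 0.2326786 u × 931.494 MeV/u = 216.739 MeV
Per nucleus in joules: 216.739 MeV × 1.602e-13 J/MeV = 3.4722e-11 J
Per mole: 3.4722e-11 J × 6.022e23 mol⁻¹ = 2.0910e+13 J/mol

2.09e+10 kJ/mol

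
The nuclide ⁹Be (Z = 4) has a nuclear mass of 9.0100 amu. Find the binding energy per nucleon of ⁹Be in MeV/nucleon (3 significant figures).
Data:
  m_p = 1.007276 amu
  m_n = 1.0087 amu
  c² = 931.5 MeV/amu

6.48 MeV/nucleon

Z = 4, so N = A − Z = 9 − 4 = 5.
Σm = 4·m_p + 5·m_n = 4.029104 + 5.0435 = 9.072604 amu
Mass defect Δm = 9.072604 − 9.0100 = 0.062604 amu
E_B = 0.062604 × 931.5 = 58.3156 MeV
Dividing by A = 9 gives 6.480 MeV per nucleon.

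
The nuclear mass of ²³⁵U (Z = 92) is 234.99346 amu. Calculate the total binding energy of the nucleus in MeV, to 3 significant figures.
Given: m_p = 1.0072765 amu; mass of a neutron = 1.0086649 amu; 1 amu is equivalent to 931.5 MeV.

With 92 protons and 143 neutrons (A = 235):
Mass of separated nucleons = 92(1.0072765) + 143(1.0086649) = 92.6694380 + 144.2390807 = 236.9085187 amu
Δm = 236.9085187 − 234.99346 = 1.9150587 amu
E_B = 1.9150587 × 931.5 = 1783.88 MeV

1780 MeV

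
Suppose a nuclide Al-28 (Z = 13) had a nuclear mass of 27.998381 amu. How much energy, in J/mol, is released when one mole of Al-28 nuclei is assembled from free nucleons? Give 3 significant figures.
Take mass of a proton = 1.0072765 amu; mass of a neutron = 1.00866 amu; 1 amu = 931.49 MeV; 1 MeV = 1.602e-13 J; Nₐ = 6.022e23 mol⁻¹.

2.03e+13 J/mol

Z = 13, so N = A − Z = 28 − 13 = 15.
Mass of separated nucleons = 13(1.0072765) + 15(1.00866) = 13.0945945 + 15.12990 = 28.2244945 amu
The mass defect is 28.2244945 − 27.998381 = 0.2261135 amu.
Converting to energy: 0.2261135 amu × 931.49 MeV/amu = 210.622 MeV
Per nucleus in joules: 210.622 MeV × 1.602e-13 J/MeV = 3.3742e-11 J
Per mole: 3.3742e-11 J × 6.022e23 mol⁻¹ = 2.0319e+13 J/mol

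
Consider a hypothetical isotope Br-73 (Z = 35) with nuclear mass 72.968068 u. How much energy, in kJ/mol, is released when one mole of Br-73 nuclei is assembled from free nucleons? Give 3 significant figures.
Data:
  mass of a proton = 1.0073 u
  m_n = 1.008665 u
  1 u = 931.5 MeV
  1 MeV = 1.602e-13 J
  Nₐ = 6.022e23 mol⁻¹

5.54e+10 kJ/mol

Total constituent mass: 35 × 1.0073 + 38 × 1.008665 = 73.584770 u
Mass defect Δm = 73.584770 − 72.968068 = 0.616702 u
Binding energy = Δm·c² = 0.616702 × 931.5 MeV/u = 574.458 MeV
Per nucleus in joules: 574.458 MeV × 1.602e-13 J/MeV = 9.2028e-11 J
Per mole: 9.2028e-11 J × 6.022e23 mol⁻¹ = 5.5419e+13 J/mol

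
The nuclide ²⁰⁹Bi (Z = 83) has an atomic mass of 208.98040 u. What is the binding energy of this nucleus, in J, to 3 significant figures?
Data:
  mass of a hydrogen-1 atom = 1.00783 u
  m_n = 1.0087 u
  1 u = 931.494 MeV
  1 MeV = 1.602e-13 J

2.63e-10 J

Z = 83, so N = A − Z = 209 − 83 = 126.
Mass of separated nucleons = 83(1.00783) + 126(1.0087) = 83.64989 + 127.0962 = 210.74609 u
Δm = 210.74609 − 208.98040 = 1.76569 u
Converting to energy: 1.76569 u × 931.494 MeV/u = 1644.73 MeV
In joules: 1644.73 MeV × 1.602e-13 J/MeV = 2.6349e-10 J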